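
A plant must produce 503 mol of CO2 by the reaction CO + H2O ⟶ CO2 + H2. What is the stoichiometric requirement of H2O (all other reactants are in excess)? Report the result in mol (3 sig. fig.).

n(CO2) = 503.0 mol
n(H2O) = (1/1) × 503.0 = 503.0 mol

503 mol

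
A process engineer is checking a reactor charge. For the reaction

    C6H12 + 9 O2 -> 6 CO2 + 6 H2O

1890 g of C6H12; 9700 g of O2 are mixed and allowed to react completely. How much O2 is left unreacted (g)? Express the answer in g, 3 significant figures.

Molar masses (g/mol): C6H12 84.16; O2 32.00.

3230 g

n(C6H12) = 1890 / 84.16 = 22.46 mol
n(O2) = 9700 / 32.00 = 303.1 mol
n/ν for C6H12 = 22.46/1 = 22.46
n/ν for O2 = 303.1/9 = 33.68
Smallest n/ν is C6H12 → limiting reagent.
O2 consumed = (9/1) × 22.46 = 202.1 mol
O2 remaining = 303.1 − 202.1 = 101.0 mol
mass = 101.0 × 32.00 = 3232 g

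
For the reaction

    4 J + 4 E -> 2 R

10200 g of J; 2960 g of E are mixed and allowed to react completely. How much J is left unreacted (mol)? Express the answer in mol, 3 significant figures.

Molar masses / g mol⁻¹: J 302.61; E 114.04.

n(J) = 10200 / 302.61 = 33.71 mol
n(E) = 2960 / 114.04 = 25.96 mol
n/ν for J = 33.71/4 = 8.428
n/ν for E = 25.96/4 = 6.490
Smallest n/ν is E → limiting reagent.
J consumed = (4/4) × 25.96 = 25.96 mol
J remaining = 33.71 − 25.96 = 7.750 mol

7.75 mol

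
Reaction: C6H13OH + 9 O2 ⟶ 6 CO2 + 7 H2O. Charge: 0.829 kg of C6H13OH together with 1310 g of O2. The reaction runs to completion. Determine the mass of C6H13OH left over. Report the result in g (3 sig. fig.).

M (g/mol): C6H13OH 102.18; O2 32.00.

364 g

n(C6H13OH) = 0.8290×1000 / 102.18 = 8.113 mol
n(O2) = 1310 / 32.00 = 40.94 mol
n/ν → C6H13OH: 8.113, O2: 4.549; O2 is limiting.
C6H13OH consumed = (1/9) × 40.94 = 4.549 mol
C6H13OH remaining = 8.113 − 4.549 = 3.564 mol
mass = 3.564 × 102.18 = 364.2 g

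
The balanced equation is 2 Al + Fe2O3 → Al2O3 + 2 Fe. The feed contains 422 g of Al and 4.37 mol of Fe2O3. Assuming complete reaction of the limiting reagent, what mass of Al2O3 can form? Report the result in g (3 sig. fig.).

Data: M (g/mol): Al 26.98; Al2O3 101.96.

n(Al) = 422.0 / 26.98 = 15.64 mol
n(Fe2O3) = 4.370 mol
n/ν → Al: 7.820, Fe2O3: 4.370; Fe2O3 is limiting.
n(Al2O3) = (1/1) × 4.370 = 4.370 mol
mass = 4.370 × 101.96 = 445.6 g

446 g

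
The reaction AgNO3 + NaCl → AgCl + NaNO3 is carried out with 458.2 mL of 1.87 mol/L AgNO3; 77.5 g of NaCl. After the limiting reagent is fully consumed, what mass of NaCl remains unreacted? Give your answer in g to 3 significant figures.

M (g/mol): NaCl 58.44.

27.4 g

n(AgNO3) = 1.87 × 458.2/1000 = 0.8568 mol
n(NaCl) = 77.50 / 58.44 = 1.326 mol
n/ν → AgNO3: 0.8568, NaCl: 1.326; AgNO3 is limiting.
NaCl consumed = (1/1) × 0.8568 = 0.8568 mol
NaCl remaining = 1.326 − 0.8568 = 0.4692 mol
mass = 0.4692 × 58.44 = 27.42 g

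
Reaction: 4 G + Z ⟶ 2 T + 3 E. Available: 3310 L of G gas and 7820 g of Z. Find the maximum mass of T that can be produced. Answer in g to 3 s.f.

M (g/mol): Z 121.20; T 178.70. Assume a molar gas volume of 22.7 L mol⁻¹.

13000 g

n(G) = 3310 / 22.7 = 145.8 mol
n(Z) = 7820 / 121.20 = 64.52 mol
n/ν → G: 36.45, Z: 64.52; G is limiting.
n(T) = (2/4) × 145.8 = 72.90 mol
mass = 72.90 × 178.70 = 13030 g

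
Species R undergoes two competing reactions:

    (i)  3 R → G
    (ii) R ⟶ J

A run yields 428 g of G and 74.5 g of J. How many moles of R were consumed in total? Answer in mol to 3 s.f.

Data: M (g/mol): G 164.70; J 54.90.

9.15 mol

n(G) = 428 / 164.70 = 2.599 mol
n(J) = 74.5 / 54.90 = 1.357 mol
n(R) via (i) = (3/1)×2.599 = 7.797 mol
n(R) via (ii) = (1/1)×1.357 = 1.357 mol
total n(R) = 7.797 + 1.357 = 9.154 mol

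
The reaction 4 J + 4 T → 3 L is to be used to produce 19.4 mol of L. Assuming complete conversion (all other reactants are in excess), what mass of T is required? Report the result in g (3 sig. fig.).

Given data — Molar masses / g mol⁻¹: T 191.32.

n(L) = 19.40 mol
n(T) = (4/3) × 19.40 = 25.87 mol
mass = 25.87 × 191.32 = 4949 g

4950 g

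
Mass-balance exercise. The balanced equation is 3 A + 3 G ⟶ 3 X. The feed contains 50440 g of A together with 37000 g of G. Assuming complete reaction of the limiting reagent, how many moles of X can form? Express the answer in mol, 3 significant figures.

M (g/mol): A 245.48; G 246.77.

n(A) = 50440 / 245.48 = 205.5 mol
n(G) = 37000 / 246.77 = 149.9 mol
n/ν → A: 68.50, G: 49.97; G is limiting.
n(X) = (3/3) × 149.9 = 149.9 mol

150 mol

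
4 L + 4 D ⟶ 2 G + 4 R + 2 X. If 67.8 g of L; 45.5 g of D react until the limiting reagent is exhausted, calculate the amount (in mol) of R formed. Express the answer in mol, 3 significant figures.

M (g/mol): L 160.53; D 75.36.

n(L) = 67.80 / 160.53 = 0.4224 mol
n(D) = 45.50 / 75.36 = 0.6038 mol
n/ν → L: 0.1056, D: 0.1510; L is limiting.
n(R) = (4/4) × 0.4224 = 0.4224 mol

0.422 mol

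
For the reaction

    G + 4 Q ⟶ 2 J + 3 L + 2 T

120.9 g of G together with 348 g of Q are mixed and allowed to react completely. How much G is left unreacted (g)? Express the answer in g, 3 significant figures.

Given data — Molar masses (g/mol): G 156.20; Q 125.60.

n(G) = 120.9 / 156.20 = 0.7740 mol
n(Q) = 348.0 / 125.60 = 2.771 mol
n/ν for G = 0.7740/1 = 0.7740
n/ν for Q = 2.771/4 = 0.6928
Smallest n/ν is Q → limiting reagent.
G consumed = (1/4) × 2.771 = 0.6928 mol
G remaining = 0.7740 − 0.6928 = 0.08120 mol
mass = 0.08120 × 156.20 = 12.68 g

12.7 g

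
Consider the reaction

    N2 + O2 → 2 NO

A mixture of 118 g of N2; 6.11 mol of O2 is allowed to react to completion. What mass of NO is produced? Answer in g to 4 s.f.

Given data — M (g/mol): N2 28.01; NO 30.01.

n(N2) = 118.0 / 28.01 = 4.213 mol
n(O2) = 6.110 mol
n/ν for N2 = 4.213/1 = 4.213
n/ν for O2 = 6.110/1 = 6.110
Smallest n/ν is N2 → limiting reagent.
n(NO) = (2/1) × 4.213 = 8.426 mol
mass = 8.426 × 30.01 = 252.9 g

252.9 g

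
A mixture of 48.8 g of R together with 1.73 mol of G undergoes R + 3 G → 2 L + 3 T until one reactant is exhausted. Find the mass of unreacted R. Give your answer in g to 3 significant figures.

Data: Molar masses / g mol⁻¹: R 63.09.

12.4 g

n(R) = 48.80 / 63.09 = 0.7735 mol
n(G) = 1.730 mol
n/ν for R = 0.7735/1 = 0.7735
n/ν for G = 1.730/3 = 0.5767
Smallest n/ν is G → limiting reagent.
R consumed = (1/3) × 1.730 = 0.5767 mol
R remaining = 0.7735 − 0.5767 = 0.1968 mol
mass = 0.1968 × 63.09 = 12.42 g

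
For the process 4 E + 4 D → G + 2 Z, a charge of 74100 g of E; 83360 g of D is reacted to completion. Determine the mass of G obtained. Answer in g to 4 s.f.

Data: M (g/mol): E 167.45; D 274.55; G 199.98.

15180 g

n(E) = 74100 / 167.45 = 442.5 mol
n(D) = 83360 / 274.55 = 303.6 mol
n/ν → E: 110.6, D: 75.90; D is limiting.
n(G) = (1/4) × 303.6 = 75.90 mol
mass = 75.90 × 199.98 = 15180 g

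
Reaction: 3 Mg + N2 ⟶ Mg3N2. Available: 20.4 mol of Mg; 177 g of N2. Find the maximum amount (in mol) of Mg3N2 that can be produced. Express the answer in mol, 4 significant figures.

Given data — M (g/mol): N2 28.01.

6.319 mol

n(Mg) = 20.40 mol
n(N2) = 177.0 / 28.01 = 6.319 mol
n/ν for Mg = 20.40/3 = 6.800
n/ν for N2 = 6.319/1 = 6.319
Smallest n/ν is N2 → limiting reagent.
n(Mg3N2) = (1/1) × 6.319 = 6.319 mol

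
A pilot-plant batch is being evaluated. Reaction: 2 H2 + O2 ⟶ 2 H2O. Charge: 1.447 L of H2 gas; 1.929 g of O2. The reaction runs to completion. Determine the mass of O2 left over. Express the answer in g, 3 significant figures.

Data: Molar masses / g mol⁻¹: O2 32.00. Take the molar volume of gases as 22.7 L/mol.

0.909 g

n(H2) = 1.447 / 22.7 = 0.06374 mol
n(O2) = 1.929 / 32.00 = 0.06028 mol
n/ν → H2: 0.03187, O2: 0.06028; H2 is limiting.
O2 consumed = (1/2) × 0.06374 = 0.03187 mol
O2 remaining = 0.06028 − 0.03187 = 0.02841 mol
mass = 0.02841 × 32.00 = 0.9091 g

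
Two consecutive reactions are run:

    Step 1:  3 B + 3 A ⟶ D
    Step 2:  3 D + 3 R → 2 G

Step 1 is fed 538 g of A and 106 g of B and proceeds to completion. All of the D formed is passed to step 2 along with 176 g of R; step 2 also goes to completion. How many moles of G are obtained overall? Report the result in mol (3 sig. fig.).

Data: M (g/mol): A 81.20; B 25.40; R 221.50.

0.530 mol

Step 1:
n(A) = 538.0 / 81.20 = 6.626 mol
n(B) = 106.0 / 25.40 = 4.173 mol
n/ν → A: 2.209, B: 1.391; B is limiting.
n(D) produced = (1/3) × 4.173 = 1.391 mol
Step 2:
n(D) available = 1.391 mol
n(R) = 176.0 / 221.50 = 0.7946 mol
n/ν → D: 0.4637, R: 0.2649; R is limiting.
n(G) = (2/3) × 0.7946 = 0.5297 mol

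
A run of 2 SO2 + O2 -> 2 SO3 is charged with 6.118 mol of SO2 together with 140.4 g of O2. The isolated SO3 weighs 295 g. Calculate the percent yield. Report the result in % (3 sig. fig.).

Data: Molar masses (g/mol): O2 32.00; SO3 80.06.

n(SO2) = 6.118 mol
n(O2) = 140.4 / 32.00 = 4.388 mol
n/ν for SO2 = 6.118/2 = 3.059
n/ν for O2 = 4.388/1 = 4.388
Smallest n/ν is SO2 → limiting reagent.
theoretical n(SO3) = (2/2) × 6.118 = 6.118 mol → 489.8 g
% yield = 295 / 489.8 × 100 = 60.23 %

60.2 %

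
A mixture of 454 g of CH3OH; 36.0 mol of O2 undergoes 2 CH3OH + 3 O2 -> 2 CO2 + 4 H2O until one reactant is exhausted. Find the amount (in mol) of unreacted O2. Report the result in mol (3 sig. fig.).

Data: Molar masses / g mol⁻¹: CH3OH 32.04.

n(CH3OH) = 454.0 / 32.04 = 14.17 mol
n(O2) = 36.00 mol
n/ν for CH3OH = 14.17/2 = 7.085
n/ν for O2 = 36.00/3 = 12.00
Smallest n/ν is CH3OH → limiting reagent.
O2 consumed = (3/2) × 14.17 = 21.26 mol
O2 remaining = 36.00 − 21.26 = 14.74 mol

14.7 mol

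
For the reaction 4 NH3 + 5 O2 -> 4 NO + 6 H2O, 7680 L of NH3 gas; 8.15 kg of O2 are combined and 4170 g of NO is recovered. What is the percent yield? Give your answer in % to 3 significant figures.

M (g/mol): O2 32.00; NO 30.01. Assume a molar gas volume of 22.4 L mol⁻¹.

n(NH3) = 7680 / 22.4 = 342.9 mol
n(O2) = 8.150×1000 / 32.00 = 254.7 mol
n/ν for NH3 = 342.9/4 = 85.73
n/ν for O2 = 254.7/5 = 50.94
Smallest n/ν is O2 → limiting reagent.
theoretical n(NO) = (4/5) × 254.7 = 203.8 mol → 6116 g
% yield = 4170 / 6116 × 100 = 68.18 %

68.2 %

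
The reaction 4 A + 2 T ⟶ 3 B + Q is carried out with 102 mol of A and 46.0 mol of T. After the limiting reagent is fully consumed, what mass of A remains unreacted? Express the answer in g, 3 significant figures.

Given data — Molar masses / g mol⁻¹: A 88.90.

n(A) = 102.0 mol
n(T) = 46.00 mol
n/ν for A = 102.0/4 = 25.50
n/ν for T = 46.00/2 = 23.00
Smallest n/ν is T → limiting reagent.
A consumed = (4/2) × 46.00 = 92.00 mol
A remaining = 102.0 − 92.00 = 10.00 mol
mass = 10.00 × 88.90 = 889.0 g

889 g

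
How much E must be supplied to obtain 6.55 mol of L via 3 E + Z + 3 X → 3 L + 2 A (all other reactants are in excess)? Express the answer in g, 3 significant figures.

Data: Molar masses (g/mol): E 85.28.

559 g

n(L) = 6.550 mol
n(E) = (3/3) × 6.550 = 6.550 mol
mass = 6.550 × 85.28 = 558.6 g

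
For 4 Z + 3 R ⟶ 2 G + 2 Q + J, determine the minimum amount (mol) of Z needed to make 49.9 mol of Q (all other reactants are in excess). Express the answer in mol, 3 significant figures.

99.8 mol

n(Q) = 49.90 mol
n(Z) = (4/2) × 49.90 = 99.80 mol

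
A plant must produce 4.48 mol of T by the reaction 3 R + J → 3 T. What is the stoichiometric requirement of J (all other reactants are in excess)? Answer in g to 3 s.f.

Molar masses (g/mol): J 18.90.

28.2 g

n(T) = 4.480 mol
n(J) = (1/3) × 4.480 = 1.493 mol
mass = 1.493 × 18.90 = 28.22 g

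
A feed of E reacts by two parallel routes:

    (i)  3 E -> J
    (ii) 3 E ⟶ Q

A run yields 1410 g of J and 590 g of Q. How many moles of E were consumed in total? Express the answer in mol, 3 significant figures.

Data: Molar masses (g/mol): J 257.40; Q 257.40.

n(J) = 1410 / 257.40 = 5.478 mol
n(Q) = 590 / 257.40 = 2.292 mol
n(E) via (i) = (3/1)×5.478 = 16.43 mol
n(E) via (ii) = (3/1)×2.292 = 6.876 mol
total n(E) = 16.43 + 6.876 = 23.31 mol

23.3 mol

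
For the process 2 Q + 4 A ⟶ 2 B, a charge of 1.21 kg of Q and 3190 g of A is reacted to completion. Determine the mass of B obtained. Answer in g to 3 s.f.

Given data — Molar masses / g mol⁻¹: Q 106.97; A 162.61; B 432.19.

4240 g

n(Q) = 1.210×1000 / 106.97 = 11.31 mol
n(A) = 3190 / 162.61 = 19.62 mol
n/ν for Q = 11.31/2 = 5.655
n/ν for A = 19.62/4 = 4.905
Smallest n/ν is A → limiting reagent.
n(B) = (2/4) × 19.62 = 9.810 mol
mass = 9.810 × 432.19 = 4240 g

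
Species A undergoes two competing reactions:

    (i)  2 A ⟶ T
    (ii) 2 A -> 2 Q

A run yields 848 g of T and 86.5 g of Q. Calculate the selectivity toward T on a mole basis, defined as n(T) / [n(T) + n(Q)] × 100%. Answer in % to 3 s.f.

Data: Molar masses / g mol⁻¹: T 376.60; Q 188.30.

n(T) = 848 / 376.60 = 2.252 mol
n(Q) = 86.5 / 188.30 = 0.4594 mol
selectivity = 2.252/(2.252+0.4594) × 100 = 83.06 %

83.1 %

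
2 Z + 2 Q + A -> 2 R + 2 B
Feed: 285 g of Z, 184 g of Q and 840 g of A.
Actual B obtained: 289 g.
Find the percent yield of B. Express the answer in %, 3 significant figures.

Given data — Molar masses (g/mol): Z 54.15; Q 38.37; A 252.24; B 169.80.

35.5 %

n(Z) = 285.0 / 54.15 = 5.263 mol
n(Q) = 184.0 / 38.37 = 4.795 mol
n(A) = 840.0 / 252.24 = 3.330 mol
n/ν for Z = 5.263/2 = 2.632
n/ν for Q = 4.795/2 = 2.398
n/ν for A = 3.330/1 = 3.330
Smallest n/ν is Q → limiting reagent.
theoretical n(B) = (2/2) × 4.795 = 4.795 mol → 814.2 g
% yield = 289 / 814.2 × 100 = 35.49 %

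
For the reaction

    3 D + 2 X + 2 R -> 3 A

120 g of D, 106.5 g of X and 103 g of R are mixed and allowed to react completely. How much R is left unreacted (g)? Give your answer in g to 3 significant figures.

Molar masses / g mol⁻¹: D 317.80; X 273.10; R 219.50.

n(D) = 120.0 / 317.80 = 0.3776 mol
n(X) = 106.5 / 273.10 = 0.3900 mol
n(R) = 103.0 / 219.50 = 0.4692 mol
n/ν for D = 0.3776/3 = 0.1259
n/ν for X = 0.3900/2 = 0.1950
n/ν for R = 0.4692/2 = 0.2346
Smallest n/ν is D → limiting reagent.
R consumed = (2/3) × 0.3776 = 0.2517 mol
R remaining = 0.4692 − 0.2517 = 0.2175 mol
mass = 0.2175 × 219.50 = 47.74 g

47.7 g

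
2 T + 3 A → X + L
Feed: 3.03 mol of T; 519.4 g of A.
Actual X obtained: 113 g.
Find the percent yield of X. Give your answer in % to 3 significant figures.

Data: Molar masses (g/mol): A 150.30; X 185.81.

n(T) = 3.030 mol
n(A) = 519.4 / 150.30 = 3.456 mol
n/ν for T = 3.030/2 = 1.515
n/ν for A = 3.456/3 = 1.152
Smallest n/ν is A → limiting reagent.
theoretical n(X) = (1/3) × 3.456 = 1.152 mol → 214.1 g
% yield = 113 / 214.1 × 100 = 52.78 %

52.8 %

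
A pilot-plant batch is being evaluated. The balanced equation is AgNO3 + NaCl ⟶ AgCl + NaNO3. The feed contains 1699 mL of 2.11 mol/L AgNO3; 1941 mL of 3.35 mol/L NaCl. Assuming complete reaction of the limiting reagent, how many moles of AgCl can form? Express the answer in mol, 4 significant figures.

n(AgNO3) = 2.11 × 1699/1000 = 3.585 mol
n(NaCl) = 3.35 × 1941/1000 = 6.502 mol
n/ν → AgNO3: 3.585, NaCl: 6.502; AgNO3 is limiting.
n(AgCl) = (1/1) × 3.585 = 3.585 mol

3.585 mol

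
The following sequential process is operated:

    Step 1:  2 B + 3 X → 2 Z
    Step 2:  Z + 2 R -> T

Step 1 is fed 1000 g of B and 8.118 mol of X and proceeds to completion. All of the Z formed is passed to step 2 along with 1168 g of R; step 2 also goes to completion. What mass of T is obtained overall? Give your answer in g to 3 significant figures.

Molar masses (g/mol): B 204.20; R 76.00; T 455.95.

2230 g

Step 1:
n(B) = 1000 / 204.20 = 4.897 mol
n(X) = 8.118 mol
n/ν for B = 4.897/2 = 2.449
n/ν for X = 8.118/3 = 2.706
Smallest n/ν is B → limiting reagent.
n(Z) produced = (2/2) × 4.897 = 4.897 mol
Step 2:
n(Z) available = 4.897 mol
n(R) = 1168 / 76.00 = 15.37 mol
n/ν for Z = 4.897/1 = 4.897
n/ν for R = 15.37/2 = 7.685
Smallest n/ν is Z → limiting reagent.
n(T) = (1/1) × 4.897 = 4.897 mol
mass = 4.897 × 455.95 = 2233 g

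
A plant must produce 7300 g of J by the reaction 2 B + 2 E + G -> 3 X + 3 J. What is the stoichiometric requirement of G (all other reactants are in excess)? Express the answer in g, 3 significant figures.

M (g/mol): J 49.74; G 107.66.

5270 g

n(J) = 7300 / 49.74 = 146.8 mol
n(G) = (1/3) × 146.8 = 48.93 mol
mass = 48.93 × 107.66 = 5268 g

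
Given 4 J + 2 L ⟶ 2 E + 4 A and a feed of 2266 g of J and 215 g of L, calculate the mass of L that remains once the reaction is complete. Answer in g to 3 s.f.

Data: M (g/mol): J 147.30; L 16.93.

n(J) = 2266 / 147.30 = 15.38 mol
n(L) = 215.0 / 16.93 = 12.70 mol
n/ν → J: 3.845, L: 6.350; J is limiting.
L consumed = (2/4) × 15.38 = 7.690 mol
L remaining = 12.70 − 7.690 = 5.010 mol
mass = 5.010 × 16.93 = 84.82 g

84.8 g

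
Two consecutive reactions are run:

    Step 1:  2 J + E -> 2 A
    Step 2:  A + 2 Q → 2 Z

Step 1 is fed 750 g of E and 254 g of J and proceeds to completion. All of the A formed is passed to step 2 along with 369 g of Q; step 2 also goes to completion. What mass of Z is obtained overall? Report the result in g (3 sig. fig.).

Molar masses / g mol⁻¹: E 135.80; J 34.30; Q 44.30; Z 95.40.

Step 1:
n(E) = 750.0 / 135.80 = 5.523 mol
n(J) = 254.0 / 34.30 = 7.405 mol
n/ν for E = 5.523/1 = 5.523
n/ν for J = 7.405/2 = 3.703
Smallest n/ν is J → limiting reagent.
n(A) produced = (2/2) × 7.405 = 7.405 mol
Step 2:
n(A) available = 7.405 mol
n(Q) = 369.0 / 44.30 = 8.330 mol
n/ν for A = 7.405/1 = 7.405
n/ν for Q = 8.330/2 = 4.165
Smallest n/ν is Q → limiting reagent.
n(Z) = (2/2) × 8.330 = 8.330 mol
mass = 8.330 × 95.40 = 794.7 g

795 g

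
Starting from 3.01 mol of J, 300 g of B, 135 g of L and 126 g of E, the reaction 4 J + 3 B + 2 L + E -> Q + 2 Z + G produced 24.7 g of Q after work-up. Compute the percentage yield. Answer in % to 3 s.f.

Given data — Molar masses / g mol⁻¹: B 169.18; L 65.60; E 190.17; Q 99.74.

41.9 %

n(J) = 3.010 mol
n(B) = 300.0 / 169.18 = 1.773 mol
n(L) = 135.0 / 65.60 = 2.058 mol
n(E) = 126.0 / 190.17 = 0.6626 mol
n/ν for J = 3.010/4 = 0.7525
n/ν for B = 1.773/3 = 0.5910
n/ν for L = 2.058/2 = 1.029
n/ν for E = 0.6626/1 = 0.6626
Smallest n/ν is B → limiting reagent.
theoretical n(Q) = (1/3) × 1.773 = 0.5910 mol → 58.95 g
% yield = 24.7 / 58.95 × 100 = 41.90 %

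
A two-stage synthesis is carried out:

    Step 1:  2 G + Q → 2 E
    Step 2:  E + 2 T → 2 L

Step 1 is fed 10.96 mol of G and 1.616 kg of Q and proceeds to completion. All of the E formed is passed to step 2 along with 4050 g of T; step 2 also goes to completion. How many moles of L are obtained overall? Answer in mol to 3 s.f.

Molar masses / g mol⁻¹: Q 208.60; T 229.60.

17.6 mol

Step 1:
n(G) = 10.96 mol
n(Q) = 1.616×1000 / 208.60 = 7.747 mol
n/ν → G: 5.480, Q: 7.747; G is limiting.
n(E) produced = (2/2) × 10.96 = 10.96 mol
Step 2:
n(E) available = 10.96 mol
n(T) = 4050 / 229.60 = 17.64 mol
n/ν → E: 10.96, T: 8.820; T is limiting.
n(L) = (2/2) × 17.64 = 17.64 mol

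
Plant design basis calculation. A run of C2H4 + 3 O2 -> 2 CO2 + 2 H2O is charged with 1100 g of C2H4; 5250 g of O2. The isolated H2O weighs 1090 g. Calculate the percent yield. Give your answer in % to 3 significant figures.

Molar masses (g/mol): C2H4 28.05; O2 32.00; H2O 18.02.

77.1 %

n(C2H4) = 1100 / 28.05 = 39.22 mol
n(O2) = 5250 / 32.00 = 164.1 mol
n/ν → C2H4: 39.22, O2: 54.70; C2H4 is limiting.
theoretical n(H2O) = (2/1) × 39.22 = 78.44 mol → 1413 g
% yield = 1090 / 1413 × 100 = 77.14 %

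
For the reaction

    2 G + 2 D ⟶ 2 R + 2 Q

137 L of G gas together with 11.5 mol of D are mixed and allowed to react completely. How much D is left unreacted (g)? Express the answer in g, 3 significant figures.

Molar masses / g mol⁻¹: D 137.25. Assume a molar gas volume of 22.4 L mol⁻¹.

n(G) = 137.0 / 22.4 = 6.116 mol
n(D) = 11.50 mol
n/ν for G = 6.116/2 = 3.058
n/ν for D = 11.50/2 = 5.750
Smallest n/ν is G → limiting reagent.
D consumed = (2/2) × 6.116 = 6.116 mol
D remaining = 11.50 − 6.116 = 5.384 mol
mass = 5.384 × 137.25 = 739.0 g

739 g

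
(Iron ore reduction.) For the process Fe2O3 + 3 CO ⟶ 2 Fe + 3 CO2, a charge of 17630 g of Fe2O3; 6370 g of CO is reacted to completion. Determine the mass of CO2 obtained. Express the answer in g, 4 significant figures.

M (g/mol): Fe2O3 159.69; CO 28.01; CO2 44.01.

10010 g

n(Fe2O3) = 17630 / 159.69 = 110.4 mol
n(CO) = 6370 / 28.01 = 227.4 mol
n/ν → Fe2O3: 110.4, CO: 75.80; CO is limiting.
n(CO2) = (3/3) × 227.4 = 227.4 mol
mass = 227.4 × 44.01 = 10010 g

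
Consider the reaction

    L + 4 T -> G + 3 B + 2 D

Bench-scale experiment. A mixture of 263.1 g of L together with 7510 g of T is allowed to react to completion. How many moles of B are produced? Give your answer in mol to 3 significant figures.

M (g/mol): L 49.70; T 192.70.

15.9 mol

n(L) = 263.1 / 49.70 = 5.294 mol
n(T) = 7510 / 192.70 = 38.97 mol
n/ν for L = 5.294/1 = 5.294
n/ν for T = 38.97/4 = 9.743
Smallest n/ν is L → limiting reagent.
n(B) = (3/1) × 5.294 = 15.88 mol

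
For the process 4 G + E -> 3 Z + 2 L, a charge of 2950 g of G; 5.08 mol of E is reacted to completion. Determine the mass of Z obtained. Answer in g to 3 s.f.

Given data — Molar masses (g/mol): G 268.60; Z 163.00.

n(G) = 2950 / 268.60 = 10.98 mol
n(E) = 5.080 mol
n/ν for G = 10.98/4 = 2.745
n/ν for E = 5.080/1 = 5.080
Smallest n/ν is G → limiting reagent.
n(Z) = (3/4) × 10.98 = 8.235 mol
mass = 8.235 × 163.00 = 1342 g

1340 g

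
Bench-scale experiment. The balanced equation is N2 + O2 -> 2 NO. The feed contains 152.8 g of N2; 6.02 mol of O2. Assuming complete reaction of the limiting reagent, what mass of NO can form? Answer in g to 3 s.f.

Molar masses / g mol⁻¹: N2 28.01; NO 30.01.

n(N2) = 152.8 / 28.01 = 5.455 mol
n(O2) = 6.020 mol
n/ν for N2 = 5.455/1 = 5.455
n/ν for O2 = 6.020/1 = 6.020
Smallest n/ν is N2 → limiting reagent.
n(NO) = (2/1) × 5.455 = 10.91 mol
mass = 10.91 × 30.01 = 327.4 g

327 g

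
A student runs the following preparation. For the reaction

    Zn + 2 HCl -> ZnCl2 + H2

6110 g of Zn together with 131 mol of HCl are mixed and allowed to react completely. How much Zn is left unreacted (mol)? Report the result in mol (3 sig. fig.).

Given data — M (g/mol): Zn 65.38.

n(Zn) = 6110 / 65.38 = 93.45 mol
n(HCl) = 131.0 mol
n/ν for Zn = 93.45/1 = 93.45
n/ν for HCl = 131.0/2 = 65.50
Smallest n/ν is HCl → limiting reagent.
Zn consumed = (1/2) × 131.0 = 65.50 mol
Zn remaining = 93.45 − 65.50 = 27.95 mol

28.0 mol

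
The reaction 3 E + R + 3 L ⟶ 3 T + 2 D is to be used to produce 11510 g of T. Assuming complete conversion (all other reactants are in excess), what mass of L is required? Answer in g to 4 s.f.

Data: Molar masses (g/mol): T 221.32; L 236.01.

n(T) = 11510 / 221.32 = 52.01 mol
n(L) = (3/3) × 52.01 = 52.01 mol
mass = 52.01 × 236.01 = 12270 g

12270 g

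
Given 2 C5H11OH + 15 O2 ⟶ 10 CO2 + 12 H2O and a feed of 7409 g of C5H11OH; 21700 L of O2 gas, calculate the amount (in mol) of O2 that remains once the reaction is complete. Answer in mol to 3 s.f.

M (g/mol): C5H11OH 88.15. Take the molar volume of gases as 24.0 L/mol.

n(C5H11OH) = 7409 / 88.15 = 84.05 mol
n(O2) = 21700 / 24.0 = 904.2 mol
n/ν for C5H11OH = 84.05/2 = 42.03
n/ν for O2 = 904.2/15 = 60.28
Smallest n/ν is C5H11OH → limiting reagent.
O2 consumed = (15/2) × 84.05 = 630.4 mol
O2 remaining = 904.2 − 630.4 = 273.8 mol

274 mol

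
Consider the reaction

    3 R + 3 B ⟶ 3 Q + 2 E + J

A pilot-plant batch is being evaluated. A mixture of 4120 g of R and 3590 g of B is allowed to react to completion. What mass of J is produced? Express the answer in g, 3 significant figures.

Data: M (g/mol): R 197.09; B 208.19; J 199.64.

n(R) = 4120 / 197.09 = 20.90 mol
n(B) = 3590 / 208.19 = 17.24 mol
n/ν for R = 20.90/3 = 6.967
n/ν for B = 17.24/3 = 5.747
Smallest n/ν is B → limiting reagent.
n(J) = (1/3) × 17.24 = 5.747 mol
mass = 5.747 × 199.64 = 1147 g

1150 g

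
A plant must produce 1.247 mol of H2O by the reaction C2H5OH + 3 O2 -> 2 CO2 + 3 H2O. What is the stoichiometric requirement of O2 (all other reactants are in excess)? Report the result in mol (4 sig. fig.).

n(H2O) = 1.247 mol
n(O2) = (3/3) × 1.247 = 1.247 mol

1.247 mol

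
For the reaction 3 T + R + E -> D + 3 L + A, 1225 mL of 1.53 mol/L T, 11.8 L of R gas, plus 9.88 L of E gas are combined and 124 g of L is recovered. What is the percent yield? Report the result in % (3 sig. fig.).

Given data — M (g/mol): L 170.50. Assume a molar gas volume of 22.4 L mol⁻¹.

55.0 %

n(T) = 1.53 × 1225/1000 = 1.874 mol
n(R) = 11.80 / 22.4 = 0.5268 mol
n(E) = 9.880 / 22.4 = 0.4411 mol
n/ν → T: 0.6247, R: 0.5268, E: 0.4411; E is limiting.
theoretical n(L) = (3/1) × 0.4411 = 1.323 mol → 225.6 g
% yield = 124 / 225.6 × 100 = 54.96 %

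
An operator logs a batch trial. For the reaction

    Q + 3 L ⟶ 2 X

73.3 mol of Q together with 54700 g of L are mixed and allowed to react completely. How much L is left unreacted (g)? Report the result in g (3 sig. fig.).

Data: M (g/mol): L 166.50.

n(Q) = 73.30 mol
n(L) = 54700 / 166.50 = 328.5 mol
n/ν for Q = 73.30/1 = 73.30
n/ν for L = 328.5/3 = 109.5
Smallest n/ν is Q → limiting reagent.
L consumed = (3/1) × 73.30 = 219.9 mol
L remaining = 328.5 − 219.9 = 108.6 mol
mass = 108.6 × 166.50 = 18080 g

18100 g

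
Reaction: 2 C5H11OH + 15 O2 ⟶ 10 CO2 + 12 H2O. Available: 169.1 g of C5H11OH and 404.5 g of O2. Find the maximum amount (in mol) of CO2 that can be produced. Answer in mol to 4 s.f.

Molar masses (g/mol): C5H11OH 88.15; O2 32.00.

8.427 mol

n(C5H11OH) = 169.1 / 88.15 = 1.918 mol
n(O2) = 404.5 / 32.00 = 12.64 mol
n/ν → C5H11OH: 0.9590, O2: 0.8427; O2 is limiting.
n(CO2) = (10/15) × 12.64 = 8.427 mol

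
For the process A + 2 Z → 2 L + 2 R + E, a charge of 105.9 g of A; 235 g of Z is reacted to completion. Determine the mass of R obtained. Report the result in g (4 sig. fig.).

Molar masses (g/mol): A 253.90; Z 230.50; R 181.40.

151.3 g

n(A) = 105.9 / 253.90 = 0.4171 mol
n(Z) = 235.0 / 230.50 = 1.020 mol
n/ν for A = 0.4171/1 = 0.4171
n/ν for Z = 1.020/2 = 0.5100
Smallest n/ν is A → limiting reagent.
n(R) = (2/1) × 0.4171 = 0.8342 mol
mass = 0.8342 × 181.40 = 151.3 g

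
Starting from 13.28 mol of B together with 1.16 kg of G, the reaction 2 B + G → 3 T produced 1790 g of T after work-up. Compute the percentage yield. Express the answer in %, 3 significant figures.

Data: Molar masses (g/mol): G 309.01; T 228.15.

69.7 %

n(B) = 13.28 mol
n(G) = 1.160×1000 / 309.01 = 3.754 mol
n/ν for B = 13.28/2 = 6.640
n/ν for G = 3.754/1 = 3.754
Smallest n/ν is G → limiting reagent.
theoretical n(T) = (3/1) × 3.754 = 11.26 mol → 2569 g
% yield = 1790 / 2569 × 100 = 69.68 %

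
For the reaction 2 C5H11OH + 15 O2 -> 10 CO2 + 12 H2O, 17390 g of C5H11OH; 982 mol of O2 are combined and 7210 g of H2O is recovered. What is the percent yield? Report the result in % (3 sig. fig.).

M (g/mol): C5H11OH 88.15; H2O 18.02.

n(C5H11OH) = 17390 / 88.15 = 197.3 mol
n(O2) = 982.0 mol
n/ν for C5H11OH = 197.3/2 = 98.65
n/ν for O2 = 982.0/15 = 65.47
Smallest n/ν is O2 → limiting reagent.
theoretical n(H2O) = (12/15) × 982.0 = 785.6 mol → 14160 g
% yield = 7210 / 14160 × 100 = 50.92 %

50.9 %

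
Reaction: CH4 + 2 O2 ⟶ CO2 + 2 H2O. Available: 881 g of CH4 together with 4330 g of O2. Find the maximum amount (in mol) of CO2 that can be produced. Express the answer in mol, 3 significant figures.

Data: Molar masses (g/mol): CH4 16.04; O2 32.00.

54.9 mol

n(CH4) = 881.0 / 16.04 = 54.93 mol
n(O2) = 4330 / 32.00 = 135.3 mol
n/ν for CH4 = 54.93/1 = 54.93
n/ν for O2 = 135.3/2 = 67.65
Smallest n/ν is CH4 → limiting reagent.
n(CO2) = (1/1) × 54.93 = 54.93 mol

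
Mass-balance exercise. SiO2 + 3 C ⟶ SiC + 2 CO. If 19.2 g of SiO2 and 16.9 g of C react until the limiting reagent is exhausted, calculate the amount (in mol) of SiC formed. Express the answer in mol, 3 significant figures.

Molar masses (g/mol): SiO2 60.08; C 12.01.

n(SiO2) = 19.20 / 60.08 = 0.3196 mol
n(C) = 16.90 / 12.01 = 1.407 mol
n/ν for SiO2 = 0.3196/1 = 0.3196
n/ν for C = 1.407/3 = 0.4690
Smallest n/ν is SiO2 → limiting reagent.
n(SiC) = (1/1) × 0.3196 = 0.3196 mol

0.320 mol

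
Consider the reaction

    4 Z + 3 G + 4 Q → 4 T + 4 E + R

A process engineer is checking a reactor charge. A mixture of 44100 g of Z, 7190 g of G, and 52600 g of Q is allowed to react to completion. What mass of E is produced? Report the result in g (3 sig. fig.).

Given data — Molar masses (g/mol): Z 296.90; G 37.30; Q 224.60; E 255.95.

38000 g

n(Z) = 44100 / 296.90 = 148.5 mol
n(G) = 7190 / 37.30 = 192.8 mol
n(Q) = 52600 / 224.60 = 234.2 mol
n/ν for Z = 148.5/4 = 37.13
n/ν for G = 192.8/3 = 64.27
n/ν for Q = 234.2/4 = 58.55
Smallest n/ν is Z → limiting reagent.
n(E) = (4/4) × 148.5 = 148.5 mol
mass = 148.5 × 255.95 = 38010 g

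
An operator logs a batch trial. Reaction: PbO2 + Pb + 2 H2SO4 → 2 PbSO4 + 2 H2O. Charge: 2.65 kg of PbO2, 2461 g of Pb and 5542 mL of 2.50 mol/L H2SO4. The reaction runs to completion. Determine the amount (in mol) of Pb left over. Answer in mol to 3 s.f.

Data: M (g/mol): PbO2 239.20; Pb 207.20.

n(PbO2) = 2.650×1000 / 239.20 = 11.08 mol
n(Pb) = 2461 / 207.20 = 11.88 mol
n(H2SO4) = 2.50 × 5542/1000 = 13.86 mol
n/ν → PbO2: 11.08, Pb: 11.88, H2SO4: 6.930; H2SO4 is limiting.
Pb consumed = (1/2) × 13.86 = 6.930 mol
Pb remaining = 11.88 − 6.930 = 4.950 mol

4.95 mol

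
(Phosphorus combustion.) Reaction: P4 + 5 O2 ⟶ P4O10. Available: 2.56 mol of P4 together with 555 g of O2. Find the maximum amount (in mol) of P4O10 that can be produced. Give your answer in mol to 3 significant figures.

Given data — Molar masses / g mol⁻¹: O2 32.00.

n(P4) = 2.560 mol
n(O2) = 555.0 / 32.00 = 17.34 mol
n/ν → P4: 2.560, O2: 3.468; P4 is limiting.
n(P4O10) = (1/1) × 2.560 = 2.560 mol

2.56 mol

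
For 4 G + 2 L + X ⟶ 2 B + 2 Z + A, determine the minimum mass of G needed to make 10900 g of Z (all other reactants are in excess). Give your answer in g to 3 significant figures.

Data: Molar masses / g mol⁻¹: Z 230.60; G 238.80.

n(Z) = 10900 / 230.60 = 47.27 mol
n(G) = (4/2) × 47.27 = 94.54 mol
mass = 94.54 × 238.80 = 22580 g

22600 g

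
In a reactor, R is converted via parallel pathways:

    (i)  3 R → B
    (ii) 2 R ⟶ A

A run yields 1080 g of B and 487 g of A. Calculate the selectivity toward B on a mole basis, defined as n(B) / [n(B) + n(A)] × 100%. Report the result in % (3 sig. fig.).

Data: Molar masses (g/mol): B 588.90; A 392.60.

59.7 %

n(B) = 1080 / 588.90 = 1.834 mol
n(A) = 487 / 392.60 = 1.240 mol
selectivity = 1.834/(1.834+1.240) × 100 = 59.66 %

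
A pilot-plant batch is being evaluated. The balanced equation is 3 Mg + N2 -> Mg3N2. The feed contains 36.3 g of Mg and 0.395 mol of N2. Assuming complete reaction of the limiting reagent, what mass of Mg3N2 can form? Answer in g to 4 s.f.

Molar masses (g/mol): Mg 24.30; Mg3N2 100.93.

n(Mg) = 36.30 / 24.30 = 1.494 mol
n(N2) = 0.3950 mol
n/ν for Mg = 1.494/3 = 0.4980
n/ν for N2 = 0.3950/1 = 0.3950
Smallest n/ν is N2 → limiting reagent.
n(Mg3N2) = (1/1) × 0.3950 = 0.3950 mol
mass = 0.3950 × 100.93 = 39.87 g

39.87 g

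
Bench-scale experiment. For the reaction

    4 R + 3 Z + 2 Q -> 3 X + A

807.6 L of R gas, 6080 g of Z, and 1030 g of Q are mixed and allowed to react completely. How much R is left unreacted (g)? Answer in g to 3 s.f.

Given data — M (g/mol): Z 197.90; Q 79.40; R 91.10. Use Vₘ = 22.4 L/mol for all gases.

n(R) = 807.6 / 22.4 = 36.05 mol
n(Z) = 6080 / 197.90 = 30.72 mol
n(Q) = 1030 / 79.40 = 12.97 mol
n/ν → R: 9.013, Z: 10.24, Q: 6.485; Q is limiting.
R consumed = (4/2) × 12.97 = 25.94 mol
R remaining = 36.05 − 25.94 = 10.11 mol
mass = 10.11 × 91.10 = 921.0 g

921 g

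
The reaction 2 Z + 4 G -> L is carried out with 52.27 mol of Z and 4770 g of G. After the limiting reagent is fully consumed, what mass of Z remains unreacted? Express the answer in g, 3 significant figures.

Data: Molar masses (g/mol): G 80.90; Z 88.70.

n(Z) = 52.27 mol
n(G) = 4770 / 80.90 = 58.96 mol
n/ν for Z = 52.27/2 = 26.14
n/ν for G = 58.96/4 = 14.74
Smallest n/ν is G → limiting reagent.
Z consumed = (2/4) × 58.96 = 29.48 mol
Z remaining = 52.27 − 29.48 = 22.79 mol
mass = 22.79 × 88.70 = 2021 g

2020 g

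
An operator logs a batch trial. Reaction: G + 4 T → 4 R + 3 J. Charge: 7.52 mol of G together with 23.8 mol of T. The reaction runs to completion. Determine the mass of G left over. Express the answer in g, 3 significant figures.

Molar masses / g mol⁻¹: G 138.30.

217 g

n(G) = 7.520 mol
n(T) = 23.80 mol
n/ν for G = 7.520/1 = 7.520
n/ν for T = 23.80/4 = 5.950
Smallest n/ν is T → limiting reagent.
G consumed = (1/4) × 23.80 = 5.950 mol
G remaining = 7.520 − 5.950 = 1.570 mol
mass = 1.570 × 138.30 = 217.1 g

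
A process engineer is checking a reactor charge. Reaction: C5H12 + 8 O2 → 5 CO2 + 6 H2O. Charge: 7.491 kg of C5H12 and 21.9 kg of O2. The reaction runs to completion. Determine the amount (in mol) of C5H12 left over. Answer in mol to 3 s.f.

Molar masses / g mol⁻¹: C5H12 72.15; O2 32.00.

18.3 mol

n(C5H12) = 7.491×1000 / 72.15 = 103.8 mol
n(O2) = 21.90×1000 / 32.00 = 684.4 mol
n/ν for C5H12 = 103.8/1 = 103.8
n/ν for O2 = 684.4/8 = 85.55
Smallest n/ν is O2 → limiting reagent.
C5H12 consumed = (1/8) × 684.4 = 85.55 mol
C5H12 remaining = 103.8 − 85.55 = 18.25 mol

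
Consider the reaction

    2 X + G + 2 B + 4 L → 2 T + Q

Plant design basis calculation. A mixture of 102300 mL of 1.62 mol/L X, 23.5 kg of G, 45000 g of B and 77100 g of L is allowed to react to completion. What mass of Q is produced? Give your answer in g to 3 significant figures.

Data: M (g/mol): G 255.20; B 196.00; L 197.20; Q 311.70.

25800 g

n(X) = 1.62 × 102300/1000 = 165.7 mol
n(G) = 23.50×1000 / 255.20 = 92.08 mol
n(B) = 45000 / 196.00 = 229.6 mol
n(L) = 77100 / 197.20 = 391.0 mol
n/ν → X: 82.85, G: 92.08, B: 114.8, L: 97.75; X is limiting.
n(Q) = (1/2) × 165.7 = 82.85 mol
mass = 82.85 × 311.70 = 25820 g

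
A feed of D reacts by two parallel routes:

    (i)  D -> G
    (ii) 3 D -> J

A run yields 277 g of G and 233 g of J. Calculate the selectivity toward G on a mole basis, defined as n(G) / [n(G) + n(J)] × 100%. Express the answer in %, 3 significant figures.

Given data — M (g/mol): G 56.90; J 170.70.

78.1 %

n(G) = 277 / 56.90 = 4.868 mol
n(J) = 233 / 170.70 = 1.365 mol
selectivity = 4.868/(4.868+1.365) × 100 = 78.10 %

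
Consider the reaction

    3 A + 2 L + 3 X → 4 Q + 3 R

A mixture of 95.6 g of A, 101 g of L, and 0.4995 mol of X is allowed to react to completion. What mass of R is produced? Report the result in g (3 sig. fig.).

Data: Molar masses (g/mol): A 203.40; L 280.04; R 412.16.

194 g

n(A) = 95.60 / 203.40 = 0.4700 mol
n(L) = 101.0 / 280.04 = 0.3607 mol
n(X) = 0.4995 mol
n/ν for A = 0.4700/3 = 0.1567
n/ν for L = 0.3607/2 = 0.1804
n/ν for X = 0.4995/3 = 0.1665
Smallest n/ν is A → limiting reagent.
n(R) = (3/3) × 0.4700 = 0.4700 mol
mass = 0.4700 × 412.16 = 193.7 g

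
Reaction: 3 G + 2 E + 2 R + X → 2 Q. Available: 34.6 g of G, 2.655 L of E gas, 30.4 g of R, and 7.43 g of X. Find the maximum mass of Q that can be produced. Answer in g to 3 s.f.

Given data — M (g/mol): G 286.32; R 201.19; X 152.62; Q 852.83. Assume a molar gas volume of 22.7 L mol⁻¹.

n(G) = 34.60 / 286.32 = 0.1208 mol
n(E) = 2.655 / 22.7 = 0.1170 mol
n(R) = 30.40 / 201.19 = 0.1511 mol
n(X) = 7.430 / 152.62 = 0.04868 mol
n/ν → G: 0.04027, E: 0.05850, R: 0.07555, X: 0.04868; G is limiting.
n(Q) = (2/3) × 0.1208 = 0.08053 mol
mass = 0.08053 × 852.83 = 68.68 g

68.7 g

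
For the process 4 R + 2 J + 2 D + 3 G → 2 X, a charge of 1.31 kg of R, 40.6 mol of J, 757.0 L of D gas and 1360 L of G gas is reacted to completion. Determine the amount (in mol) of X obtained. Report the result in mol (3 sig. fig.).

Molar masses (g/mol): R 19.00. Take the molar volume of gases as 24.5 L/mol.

n(R) = 1.310×1000 / 19.00 = 68.95 mol
n(J) = 40.60 mol
n(D) = 757.0 / 24.5 = 30.90 mol
n(G) = 1360 / 24.5 = 55.51 mol
n/ν for R = 68.95/4 = 17.24
n/ν for J = 40.60/2 = 20.30
n/ν for D = 30.90/2 = 15.45
n/ν for G = 55.51/3 = 18.50
Smallest n/ν is D → limiting reagent.
n(X) = (2/2) × 30.90 = 30.90 mol

30.9 mol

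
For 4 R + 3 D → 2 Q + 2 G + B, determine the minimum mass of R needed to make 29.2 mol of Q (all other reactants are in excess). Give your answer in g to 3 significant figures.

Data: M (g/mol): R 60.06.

3510 g

n(Q) = 29.20 mol
n(R) = (4/2) × 29.20 = 58.40 mol
mass = 58.40 × 60.06 = 3508 g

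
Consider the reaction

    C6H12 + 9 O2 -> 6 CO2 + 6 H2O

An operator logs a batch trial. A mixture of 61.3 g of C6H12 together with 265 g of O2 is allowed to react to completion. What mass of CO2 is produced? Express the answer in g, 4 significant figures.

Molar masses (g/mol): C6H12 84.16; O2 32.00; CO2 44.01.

192.3 g

n(C6H12) = 61.30 / 84.16 = 0.7284 mol
n(O2) = 265.0 / 32.00 = 8.281 mol
n/ν for C6H12 = 0.7284/1 = 0.7284
n/ν for O2 = 8.281/9 = 0.9201
Smallest n/ν is C6H12 → limiting reagent.
n(CO2) = (6/1) × 0.7284 = 4.370 mol
mass = 4.370 × 44.01 = 192.3 g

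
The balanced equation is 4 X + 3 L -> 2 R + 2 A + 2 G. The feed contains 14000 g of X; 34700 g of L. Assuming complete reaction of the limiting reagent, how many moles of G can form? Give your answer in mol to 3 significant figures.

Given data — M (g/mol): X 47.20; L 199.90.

n(X) = 14000 / 47.20 = 296.6 mol
n(L) = 34700 / 199.90 = 173.6 mol
n/ν → X: 74.15, L: 57.87; L is limiting.
n(G) = (2/3) × 173.6 = 115.7 mol

116 mol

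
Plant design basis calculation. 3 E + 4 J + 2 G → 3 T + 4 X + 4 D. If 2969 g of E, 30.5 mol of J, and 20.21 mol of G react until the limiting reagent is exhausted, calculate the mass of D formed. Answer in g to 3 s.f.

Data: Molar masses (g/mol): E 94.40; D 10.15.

n(E) = 2969 / 94.40 = 31.45 mol
n(J) = 30.50 mol
n(G) = 20.21 mol
n/ν → E: 10.48, J: 7.625, G: 10.11; J is limiting.
n(D) = (4/4) × 30.50 = 30.50 mol
mass = 30.50 × 10.15 = 309.6 g

310 g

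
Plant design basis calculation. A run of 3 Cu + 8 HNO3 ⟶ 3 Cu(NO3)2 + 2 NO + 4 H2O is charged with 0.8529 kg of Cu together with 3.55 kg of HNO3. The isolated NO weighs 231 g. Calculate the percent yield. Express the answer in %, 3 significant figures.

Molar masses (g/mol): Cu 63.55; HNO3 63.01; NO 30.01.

86.0 %

n(Cu) = 0.8529×1000 / 63.55 = 13.42 mol
n(HNO3) = 3.550×1000 / 63.01 = 56.34 mol
n/ν → Cu: 4.473, HNO3: 7.043; Cu is limiting.
theoretical n(NO) = (2/3) × 13.42 = 8.947 mol → 268.5 g
% yield = 231 / 268.5 × 100 = 86.03 %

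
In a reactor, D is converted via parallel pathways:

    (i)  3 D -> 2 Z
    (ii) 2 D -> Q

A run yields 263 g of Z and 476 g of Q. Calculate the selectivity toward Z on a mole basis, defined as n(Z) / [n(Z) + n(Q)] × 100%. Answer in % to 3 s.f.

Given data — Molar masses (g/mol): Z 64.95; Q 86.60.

n(Z) = 263 / 64.95 = 4.049 mol
n(Q) = 476 / 86.60 = 5.497 mol
selectivity = 4.049/(4.049+5.497) × 100 = 42.42 %

42.4 %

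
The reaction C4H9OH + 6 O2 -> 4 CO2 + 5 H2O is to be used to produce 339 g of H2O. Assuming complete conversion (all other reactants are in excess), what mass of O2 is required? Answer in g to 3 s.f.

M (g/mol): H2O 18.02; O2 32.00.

n(H2O) = 339 / 18.02 = 18.81 mol
n(O2) = (6/5) × 18.81 = 22.57 mol
mass = 22.57 × 32.00 = 722.2 g

722 g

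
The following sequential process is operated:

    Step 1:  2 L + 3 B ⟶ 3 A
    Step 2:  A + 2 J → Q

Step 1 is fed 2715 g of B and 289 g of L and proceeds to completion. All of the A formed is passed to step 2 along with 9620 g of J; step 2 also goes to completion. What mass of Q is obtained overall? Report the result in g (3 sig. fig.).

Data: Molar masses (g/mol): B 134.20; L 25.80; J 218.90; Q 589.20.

Step 1:
n(B) = 2715 / 134.20 = 20.23 mol
n(L) = 289.0 / 25.80 = 11.20 mol
n/ν → B: 6.743, L: 5.600; L is limiting.
n(A) produced = (3/2) × 11.20 = 16.80 mol
Step 2:
n(A) available = 16.80 mol
n(J) = 9620 / 218.90 = 43.95 mol
n/ν → A: 16.80, J: 21.98; A is limiting.
n(Q) = (1/1) × 16.80 = 16.80 mol
mass = 16.80 × 589.20 = 9899 g

9900 g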